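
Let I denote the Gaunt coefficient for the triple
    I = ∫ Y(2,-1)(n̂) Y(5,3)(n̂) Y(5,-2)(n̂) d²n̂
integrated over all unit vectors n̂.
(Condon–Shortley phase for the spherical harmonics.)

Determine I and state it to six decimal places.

Checks pass: Σm=0; 12 even; l₃=5∈[3,7].
(2·2+1)(2·5+1)(2·5+1) = 605
Δ: 2! 2! 8! / 13! → 1/38610
sum: t=0:+1/2880 t=1:−1/576 t=2:+1/2880 = -1/960
3j²(2 5 5; 0 0 0) = Δ·Π!·Σ² = 10/429  (sign +1)
sum: t=1:−1/10080 t=2:+1/2880 = 1/4032
3j²(2 5 5; -1 3 -2) = Δ·Π!·Σ² = 10/429  (sign -1)
combine: 4πI² = 605·10/429·10/429 = 500/1521
take √, sign -1: I = -0.16173926

-0.161739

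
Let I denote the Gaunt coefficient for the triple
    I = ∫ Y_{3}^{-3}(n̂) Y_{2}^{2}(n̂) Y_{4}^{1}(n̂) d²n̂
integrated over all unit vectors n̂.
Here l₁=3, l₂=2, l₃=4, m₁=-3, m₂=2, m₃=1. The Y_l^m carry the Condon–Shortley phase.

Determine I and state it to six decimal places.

0.000000

Σlᵢ=9 odd — θ-integrand is odd under cosθ→−cosθ; I=0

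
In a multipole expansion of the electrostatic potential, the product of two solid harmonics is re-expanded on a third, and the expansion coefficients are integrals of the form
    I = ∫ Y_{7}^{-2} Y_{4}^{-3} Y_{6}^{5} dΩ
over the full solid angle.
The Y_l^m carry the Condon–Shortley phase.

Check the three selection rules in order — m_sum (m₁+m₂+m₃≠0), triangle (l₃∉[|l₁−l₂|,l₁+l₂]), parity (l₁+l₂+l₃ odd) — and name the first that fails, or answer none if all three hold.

m₁+m₂+m₃ = -2 − 3 + 5 = 0  ✓
triangle: |7−4|=3 ≤ l₃=6 ≤ 7+4=11  ✓
parity: l₁+l₂+l₃ = 17 is odd  ✗

parity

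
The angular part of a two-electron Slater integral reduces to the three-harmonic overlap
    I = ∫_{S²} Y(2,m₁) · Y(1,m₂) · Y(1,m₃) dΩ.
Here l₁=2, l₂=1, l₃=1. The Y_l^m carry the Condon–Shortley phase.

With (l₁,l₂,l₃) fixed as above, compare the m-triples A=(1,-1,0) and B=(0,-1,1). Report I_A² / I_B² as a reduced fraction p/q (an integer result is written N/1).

Shared (l₁,l₂,l₃)=(2,1,1): N and (l;000)² cancel in I_A²/I_B².
A: Δ = 2!·2!·0!/5! = 1/30; Racah Σ t=0..0: t=0:+1/2 = 1/2; ⇒ 3j(2 1 1; 1 -1 0)² = 1/10, sgn -1
B: Δ = 2!·2!·0!/5! = 1/30; Racah Σ t=0..0: t=0:+1/4 = 1/4; ⇒ 3j(2 1 1; 0 -1 1)² = 1/30, sgn +1
I_A²/I_B² = (1/10)/(1/30) = 3/1

3/1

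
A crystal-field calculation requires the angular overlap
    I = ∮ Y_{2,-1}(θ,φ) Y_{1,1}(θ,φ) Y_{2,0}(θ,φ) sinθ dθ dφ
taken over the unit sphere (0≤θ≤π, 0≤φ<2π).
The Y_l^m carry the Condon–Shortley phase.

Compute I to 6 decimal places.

0.000000

L=5 odd ⇒ parity kills the (l;000) factor ⇒ I = 0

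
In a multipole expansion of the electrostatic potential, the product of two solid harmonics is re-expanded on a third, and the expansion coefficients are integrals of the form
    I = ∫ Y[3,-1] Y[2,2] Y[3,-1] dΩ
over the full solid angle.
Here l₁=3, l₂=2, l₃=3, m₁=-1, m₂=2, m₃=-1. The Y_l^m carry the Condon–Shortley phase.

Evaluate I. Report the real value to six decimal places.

0.206013

m-sum 0 ✓  L=8 even ✓  1≤3≤5 ✓
Π(2lᵢ+1) = 7×5×7 = 245
triangle coeff Δ(3,2,3) = 1/3780
Σ_t [0,2]: t=0:+1/24 t=1:−1/4 t=2:+1/24 = -1/6
(3j)²=4/105 [(3 2 3; 0 0 0)], sign=+1
Σ_t [2,2]: t=2:+1/16 = 1/16
(3j)²=2/35 [(3 2 3; -1 2 -1)], sign=+1
⇒ 4πI² = 8/15
I = (+1)√(8/15/(4π)) = 0.20601291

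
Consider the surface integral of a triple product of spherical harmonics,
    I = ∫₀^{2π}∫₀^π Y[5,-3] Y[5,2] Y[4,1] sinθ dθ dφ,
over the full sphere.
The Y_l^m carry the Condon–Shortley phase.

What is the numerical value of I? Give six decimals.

-0.118854

m-sum 0 ✓  L=14 even ✓  0≤4≤10 ✓
Π(2lᵢ+1) = 11×11×9 = 1089
triangle coeff Δ(5,5,4) = 1/3153150
Σ_t [1,5]: t=1:−1/69120 t=2:+1/1728 t=3:−1/576 t=4:+1/1728 t=5:−1/69120 = -7/11520
(3j)²=2/143 [(5 5 4; 0 0 0)], sign=-1
Σ_t [4,6]: t=4:+1/6912 t=5:−1/2880 t=6:+1/17280 = -1/6912
(3j)²=5/429 [(5 5 4; -3 2 1)], sign=+1
⇒ 4πI² = 30/169
I = (-1)√(30/169/(4π)) = -0.11885360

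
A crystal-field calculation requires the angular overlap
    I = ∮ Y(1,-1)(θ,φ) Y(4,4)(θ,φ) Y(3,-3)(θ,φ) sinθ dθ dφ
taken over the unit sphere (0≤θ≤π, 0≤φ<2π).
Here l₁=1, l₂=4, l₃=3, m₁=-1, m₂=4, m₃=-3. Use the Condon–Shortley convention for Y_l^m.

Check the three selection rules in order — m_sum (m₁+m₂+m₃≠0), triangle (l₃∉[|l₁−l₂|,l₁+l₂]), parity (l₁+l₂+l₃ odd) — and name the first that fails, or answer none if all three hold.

none

azimuthal sum: -1 + 4 − 3 = 0  ✓
3 ≤ 3 ≤ 5 (triangle on l)  ✓
L = 1 + 4 + 3 = 8 (even)  ✓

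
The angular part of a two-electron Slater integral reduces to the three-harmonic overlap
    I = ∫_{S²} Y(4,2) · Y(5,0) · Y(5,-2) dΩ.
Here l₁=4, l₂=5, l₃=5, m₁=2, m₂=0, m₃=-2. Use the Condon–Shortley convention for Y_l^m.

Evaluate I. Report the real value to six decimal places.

m-sum 0 ✓  L=14 even ✓  1≤5≤9 ✓
Π(2lᵢ+1) = 9×11×11 = 1089
triangle coeff Δ(4,5,5) = 1/3153150
Σ_t [0,4]: t=0:+1/69120 t=1:−1/1728 t=2:+1/576 t=3:−1/1728 t=4:+1/69120 = 7/11520
(3j)²=2/143 [(4 5 5; 0 0 0)], sign=-1
Σ_t [0,2]: t=0:+1/11520 t=1:−1/1728 t=2:+1/3456 = -7/34560
(3j)²=7/858 [(4 5 5; 2 0 -2)], sign=+1
⇒ 4πI² = 21/169
I = (-1)√(21/169/(4π)) = -0.09944006

-0.099440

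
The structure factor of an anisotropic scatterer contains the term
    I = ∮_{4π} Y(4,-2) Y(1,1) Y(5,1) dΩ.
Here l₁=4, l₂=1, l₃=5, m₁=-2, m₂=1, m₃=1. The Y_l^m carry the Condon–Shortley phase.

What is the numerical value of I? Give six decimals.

Rules hold: Σm=0, L=10 even, 3≤5≤5.
N = 9·3·11 = 297
Δ = 0!·8!·2!/11! = 1/495
Racah Σ t=0..0: t=0:+1/576 = 1/576
⇒ 3j(4 1 5; 0 0 0)² = 5/99, sgn -1
Racah Σ t=0..0: t=0:+1/2880 = 1/2880
⇒ 3j(4 1 5; -2 1 1)² = 2/165, sgn +1
4πI² = N·(3j₀)²·(3jₘ)² = 2/11
I = -1·√(0.181818/4π) = -0.12028562

-0.120286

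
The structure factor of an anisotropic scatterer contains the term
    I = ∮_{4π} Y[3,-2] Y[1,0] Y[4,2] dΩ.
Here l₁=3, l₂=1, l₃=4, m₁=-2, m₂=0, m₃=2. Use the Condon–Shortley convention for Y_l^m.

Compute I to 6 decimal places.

Rules hold: Σm=0, L=8 even, 2≤4≤4.
N = 7·3·9 = 189
Δ = 0!·6!·2!/9! = 1/252
Racah Σ t=0..0: t=0:+1/36 = 1/36
⇒ 3j(3 1 4; 0 0 0)² = 4/63, sgn +1
Racah Σ t=0..0: t=0:+1/120 = 1/120
⇒ 3j(3 1 4; -2 0 2)² = 1/21, sgn +1
4πI² = N·(3j₀)²·(3jₘ)² = 4/7
I = +1·√(0.571429/4π) = 0.21324362

0.213244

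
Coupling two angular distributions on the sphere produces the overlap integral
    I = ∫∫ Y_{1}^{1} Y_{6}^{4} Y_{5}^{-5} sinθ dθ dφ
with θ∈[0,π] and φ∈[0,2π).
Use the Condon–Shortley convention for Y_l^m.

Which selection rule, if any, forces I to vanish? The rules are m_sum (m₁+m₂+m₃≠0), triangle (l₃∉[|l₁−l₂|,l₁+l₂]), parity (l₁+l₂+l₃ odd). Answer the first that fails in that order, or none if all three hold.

none

m₁+m₂+m₃ = 1 + 4 − 5 = 0  ✓
triangle: |1−6|=5 ≤ l₃=5 ≤ 1+6=7  ✓
parity: l₁+l₂+l₃ = 12 is even  ✓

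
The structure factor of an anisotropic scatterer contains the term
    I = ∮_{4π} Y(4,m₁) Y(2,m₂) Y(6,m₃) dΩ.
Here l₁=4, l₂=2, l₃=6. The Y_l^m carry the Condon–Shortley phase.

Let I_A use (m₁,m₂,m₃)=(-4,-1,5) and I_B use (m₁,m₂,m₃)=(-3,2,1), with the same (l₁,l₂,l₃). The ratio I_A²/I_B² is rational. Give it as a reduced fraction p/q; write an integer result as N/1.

Shared (l₁,l₂,l₃)=(4,2,6): N and (l;000)² cancel in I_A²/I_B².
A: Δ = 0!·8!·4!/13! = 1/6435; Racah Σ t=0..0: t=0:+1/241920 = 1/241920; ⇒ 3j(4 2 6; -4 -1 5)² = 1/39, sgn -1
B: Δ = 0!·8!·4!/13! = 1/6435; Racah Σ t=0..0: t=0:+1/120960 = 1/120960; ⇒ 3j(4 2 6; -3 2 1)² = 1/1287, sgn -1
I_A²/I_B² = (1/39)/(1/1287) = 33/1

33/1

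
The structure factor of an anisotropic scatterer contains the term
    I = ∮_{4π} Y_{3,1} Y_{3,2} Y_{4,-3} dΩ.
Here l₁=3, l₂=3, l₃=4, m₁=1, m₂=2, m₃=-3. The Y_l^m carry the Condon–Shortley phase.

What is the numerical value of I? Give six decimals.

m-sum 0 ✓  L=10 even ✓  0≤4≤6 ✓
Π(2lᵢ+1) = 7×7×9 = 441
triangle coeff Δ(3,3,4) = 1/34650
Σ_t [0,2]: t=0:+1/72 t=1:−1/16 t=2:+1/72 = -5/144
(3j)²=2/77 [(3 3 4; 0 0 0)], sign=-1
Σ_t [1,2]: t=1:−1/144 t=2:+1/288 = -1/288
(3j)²=1/99 [(3 3 4; 1 2 -3)], sign=+1
⇒ 4πI² = 14/121
I = (-1)√(14/121/(4π)) = -0.09595473

-0.095955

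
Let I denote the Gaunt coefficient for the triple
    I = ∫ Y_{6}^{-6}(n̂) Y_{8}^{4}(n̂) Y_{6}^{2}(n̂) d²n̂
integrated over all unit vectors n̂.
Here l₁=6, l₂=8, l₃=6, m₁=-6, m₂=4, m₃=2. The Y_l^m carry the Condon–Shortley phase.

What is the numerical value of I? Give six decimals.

Rules hold: Σm=0, L=20 even, 2≤6≤14.
N = 13·17·13 = 2873
Δ = 8!·4!·8!/21! = 1/1309458150
Racah Σ t=2..6: t=2:+1/49766400 t=3:−1/3110400 t=4:+1/1327104 t=5:−1/3110400 t=6:+1/49766400 = 1/6635520
⇒ 3j(6 8 6; 0 0 0)² = 350/46189, sgn +1
Racah Σ t=8..8: t=8:+1/557383680 = 1/557383680
⇒ 3j(6 8 6; -6 4 2)² = 55/4199, sgn +1
4πI² = N·(3j₀)²·(3jₘ)² = 1750/6137
I = +1·√(0.285156/4π) = 0.15063852

0.150639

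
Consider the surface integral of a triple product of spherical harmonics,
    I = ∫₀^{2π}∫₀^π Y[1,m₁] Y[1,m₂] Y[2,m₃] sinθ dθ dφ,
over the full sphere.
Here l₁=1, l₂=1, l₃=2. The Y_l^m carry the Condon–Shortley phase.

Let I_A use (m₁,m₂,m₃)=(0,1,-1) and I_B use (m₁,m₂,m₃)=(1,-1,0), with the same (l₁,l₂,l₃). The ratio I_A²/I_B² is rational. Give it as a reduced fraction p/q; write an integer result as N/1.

l's match ⇒ only the (l;m) 3-j factors differ between A and B.
A: triangle coeff Δ(1,1,2) = 1/30; Σ_t [0,0]: t=0:+1/2 = 1/2; (3j)²=1/10 [(1 1 2; 0 1 -1)], sign=-1
B: triangle coeff Δ(1,1,2) = 1/30; Σ_t [0,0]: t=0:+1/4 = 1/4; (3j)²=1/30 [(1 1 2; 1 -1 0)], sign=+1
I_A²/I_B² = (1/10)/(1/30) = 3/1

3/1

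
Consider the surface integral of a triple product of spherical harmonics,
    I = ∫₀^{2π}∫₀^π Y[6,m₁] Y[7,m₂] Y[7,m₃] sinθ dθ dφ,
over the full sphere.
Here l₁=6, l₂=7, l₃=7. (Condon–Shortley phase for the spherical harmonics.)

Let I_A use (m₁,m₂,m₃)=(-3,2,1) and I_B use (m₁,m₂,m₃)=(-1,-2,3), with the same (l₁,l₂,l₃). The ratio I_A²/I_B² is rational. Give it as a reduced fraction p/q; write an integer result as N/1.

40/147

Same 6,7,7: normalisation and zero-m 3j drop out of the ratio.
A: Δ: 6! 6! 8! / 21! → 1/2444321880; sum: t=3:−1/37324800 t=4:+1/4147200 t=5:−1/3317760 t=6:+1/18662400 = -1/29859840; 3j²(6 7 7; -3 2 1) = Δ·Π!·Σ² = 175/138567  (sign -1)
B: Δ: 6! 6! 8! / 21! → 1/2444321880; sum: t=1:−1/49766400 t=2:+1/4147200 t=3:−1/2488320 t=4:+1/8709120 t=5:−1/232243200 = -7/99532800; 3j²(6 7 7; -1 -2 3) = Δ·Π!·Σ² = 1715/369512  (sign -1)
I_A²/I_B² = (175/138567)/(1715/369512) = 40/147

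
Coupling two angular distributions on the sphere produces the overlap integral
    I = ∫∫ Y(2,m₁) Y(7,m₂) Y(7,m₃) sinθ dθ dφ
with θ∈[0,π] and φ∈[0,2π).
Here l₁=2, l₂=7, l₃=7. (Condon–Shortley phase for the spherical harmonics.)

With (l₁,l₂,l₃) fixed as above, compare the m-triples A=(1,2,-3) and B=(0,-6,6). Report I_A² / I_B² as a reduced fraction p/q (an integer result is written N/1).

1875/2704

Shared (l₁,l₂,l₃)=(2,7,7): N and (l;000)² cancel in I_A²/I_B².
A: Δ = 2!·2!·12!/17! = 1/185640; Racah Σ t=0..1: t=0:+1/4354560 t=1:−1/1935360 = -1/3483648; ⇒ 3j(2 7 7; 1 2 -3)² = 125/12376, sgn -1
B: Δ = 2!·2!·12!/17! = 1/185640; Racah Σ t=0..1: t=0:+1/159667200 t=1:−1/479001600 = 1/239500800; ⇒ 3j(2 7 7; 0 -6 6)² = 26/1785, sgn -1
I_A²/I_B² = (125/12376)/(26/1785) = 1875/2704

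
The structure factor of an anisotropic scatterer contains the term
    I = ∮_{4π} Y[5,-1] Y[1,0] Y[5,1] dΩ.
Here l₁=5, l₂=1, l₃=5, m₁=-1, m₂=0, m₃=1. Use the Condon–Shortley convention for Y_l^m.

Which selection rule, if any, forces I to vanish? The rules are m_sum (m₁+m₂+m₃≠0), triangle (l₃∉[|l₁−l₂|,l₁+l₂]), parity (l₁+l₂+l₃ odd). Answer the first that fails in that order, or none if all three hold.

parity

Σmᵢ = 0  ✓
l₃∈[|l₁−l₂|,l₁+l₂]=[4,6], have l₃=5  ✓
Σlᵢ = 11 ⇒ odd  ✗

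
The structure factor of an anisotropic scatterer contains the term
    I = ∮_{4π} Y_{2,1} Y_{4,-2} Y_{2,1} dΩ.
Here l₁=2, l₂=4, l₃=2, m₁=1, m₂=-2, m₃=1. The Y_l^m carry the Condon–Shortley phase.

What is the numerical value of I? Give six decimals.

Rules hold: Σm=0, L=8 even, 2≤2≤6.
N = 5·9·5 = 225
Δ = 4!·0!·4!/9! = 1/630
Racah Σ t=2..2: t=2:+1/16 = 1/16
⇒ 3j(2 4 2; 0 0 0)² = 2/35, sgn +1
Racah Σ t=1..1: t=1:−1/36 = -1/36
⇒ 3j(2 4 2; 1 -2 1)² = 4/63, sgn +1
4πI² = N·(3j₀)²·(3jₘ)² = 40/49
I = +1·√(0.816327/4π) = 0.25487487

0.254875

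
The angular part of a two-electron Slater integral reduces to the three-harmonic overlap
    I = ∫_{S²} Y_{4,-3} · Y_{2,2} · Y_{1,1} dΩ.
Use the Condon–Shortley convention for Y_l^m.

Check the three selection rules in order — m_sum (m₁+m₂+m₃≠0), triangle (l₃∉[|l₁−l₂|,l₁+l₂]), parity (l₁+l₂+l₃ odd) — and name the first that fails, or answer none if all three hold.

azimuthal sum: -3 + 2 + 1 = 0  ✓
2 ≤ 1 ≤ 6 (triangle on l)  ✗
L = 4 + 2 + 1 = 7 (odd)

triangle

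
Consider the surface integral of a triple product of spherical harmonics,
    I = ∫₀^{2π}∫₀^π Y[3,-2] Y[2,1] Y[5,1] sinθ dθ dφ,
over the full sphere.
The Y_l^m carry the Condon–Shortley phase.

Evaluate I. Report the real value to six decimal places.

Checks pass: Σm=0; 10 even; l₃=5∈[1,5].
(2·3+1)(2·2+1)(2·5+1) = 385
Δ: 0! 6! 4! / 11! → 1/2310
sum: t=0:+1/144 = 1/144
3j²(3 2 5; 0 0 0) = Δ·Π!·Σ² = 10/231  (sign -1)
sum: t=0:+1/720 = 1/720
3j²(3 2 5; -2 1 1) = Δ·Π!·Σ² = 4/385  (sign +1)
combine: 4πI² = 385·10/231·4/385 = 40/231
take √, sign -1: I = -0.11738675

-0.117387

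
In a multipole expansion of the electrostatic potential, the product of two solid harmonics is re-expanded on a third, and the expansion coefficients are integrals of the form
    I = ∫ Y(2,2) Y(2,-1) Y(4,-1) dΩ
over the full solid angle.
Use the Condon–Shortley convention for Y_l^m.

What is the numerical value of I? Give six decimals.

m-sum 0 ✓  L=8 even ✓  0≤4≤4 ✓
Π(2lᵢ+1) = 5×5×9 = 225
triangle coeff Δ(2,2,4) = 1/630
Σ_t [0,0]: t=0:+1/16 = 1/16
(3j)²=2/35 [(2 2 4; 0 0 0)], sign=+1
Σ_t [0,0]: t=0:+1/144 = 1/144
(3j)²=1/126 [(2 2 4; 2 -1 -1)], sign=-1
⇒ 4πI² = 5/49
I = (-1)√(5/49/(4π)) = -0.09011188

-0.090112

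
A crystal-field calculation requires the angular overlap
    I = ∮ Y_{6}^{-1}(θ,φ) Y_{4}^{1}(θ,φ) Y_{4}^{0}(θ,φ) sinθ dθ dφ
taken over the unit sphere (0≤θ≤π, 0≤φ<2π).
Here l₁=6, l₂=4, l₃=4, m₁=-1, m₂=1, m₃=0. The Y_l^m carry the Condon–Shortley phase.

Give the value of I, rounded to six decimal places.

Checks pass: Σm=0; 14 even; l₃=4∈[2,10].
(2·6+1)(2·4+1)(2·4+1) = 1053
Δ: 6! 6! 2! / 15! → 1/1261260
sum: t=2:+1/4608 t=3:−1/1296 t=4:+1/4608 = -7/20736
3j²(6 4 4; 0 0 0) = Δ·Π!·Σ² = 20/1287  (sign -1)
sum: t=3:−1/3456 t=4:+1/1728 t=5:−1/11520 = 7/34560
3j²(6 4 4; -1 1 0) = Δ·Π!·Σ² = 7/858  (sign +1)
combine: 4πI² = 1053·20/1287·7/858 = 210/1573
take √, sign -1: I = -0.10307192

-0.103072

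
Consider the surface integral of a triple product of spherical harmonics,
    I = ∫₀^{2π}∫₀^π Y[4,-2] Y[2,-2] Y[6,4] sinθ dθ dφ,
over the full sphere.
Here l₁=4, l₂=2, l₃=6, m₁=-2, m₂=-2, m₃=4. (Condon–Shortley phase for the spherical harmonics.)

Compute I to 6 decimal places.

Rules hold: Σm=0, L=12 even, 2≤6≤6.
N = 9·5·13 = 585
Δ = 0!·8!·4!/13! = 1/6435
Racah Σ t=0..0: t=0:+1/2304 = 1/2304
⇒ 3j(4 2 6; 0 0 0)² = 5/143, sgn +1
Racah Σ t=0..0: t=0:+1/34560 = 1/34560
⇒ 3j(4 2 6; -2 -2 4)² = 14/429, sgn +1
4πI² = N·(3j₀)²·(3jₘ)² = 1050/1573
I = +1·√(0.667514/4π) = 0.23047581

0.230476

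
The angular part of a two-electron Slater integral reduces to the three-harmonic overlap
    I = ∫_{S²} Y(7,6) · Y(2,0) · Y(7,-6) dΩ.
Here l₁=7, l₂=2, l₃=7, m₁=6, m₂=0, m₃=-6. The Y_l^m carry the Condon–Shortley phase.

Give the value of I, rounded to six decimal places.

-0.148420

Rules hold: Σm=0, L=16 even, 5≤7≤9.
N = 15·5·15 = 1125
Δ = 2!·12!·2!/17! = 1/185640
Racah Σ t=0..2: t=0:+1/2419200 t=1:−1/518400 t=2:+1/2419200 = -1/907200
⇒ 3j(7 2 7; 0 0 0)² = 56/3315, sgn +1
Racah Σ t=0..1: t=0:+1/159667200 t=1:−1/479001600 = 1/239500800
⇒ 3j(7 2 7; 6 0 -6)² = 26/1785, sgn -1
4πI² = N·(3j₀)²·(3jₘ)² = 80/289
I = -1·√(0.276817/4π) = -0.14841956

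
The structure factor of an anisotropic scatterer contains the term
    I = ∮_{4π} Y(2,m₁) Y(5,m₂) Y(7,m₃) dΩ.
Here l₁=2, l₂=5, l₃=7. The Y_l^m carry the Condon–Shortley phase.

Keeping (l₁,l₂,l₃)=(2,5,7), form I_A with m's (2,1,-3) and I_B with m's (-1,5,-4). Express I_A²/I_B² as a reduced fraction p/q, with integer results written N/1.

l's match ⇒ only the (l;m) 3-j factors differ between A and B.
A: triangle coeff Δ(2,5,7) = 1/15015; Σ_t [0,0]: t=0:+1/414720 = 1/414720; (3j)²=2/143 [(2 5 7; 2 1 -3)], sign=+1
B: triangle coeff Δ(2,5,7) = 1/15015; Σ_t [0,0]: t=0:+1/21772800 = 1/21772800; (3j)²=1/1365 [(2 5 7; -1 5 -4)], sign=-1
I_A²/I_B² = (2/143)/(1/1365) = 210/11

210/11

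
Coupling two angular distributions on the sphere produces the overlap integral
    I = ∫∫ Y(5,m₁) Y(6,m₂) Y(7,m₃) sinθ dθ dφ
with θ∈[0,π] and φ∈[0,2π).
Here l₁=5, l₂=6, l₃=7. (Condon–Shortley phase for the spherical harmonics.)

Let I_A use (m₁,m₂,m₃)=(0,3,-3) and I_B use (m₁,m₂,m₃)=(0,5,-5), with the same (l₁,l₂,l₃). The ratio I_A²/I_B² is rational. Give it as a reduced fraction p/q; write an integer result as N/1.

4107/605

Same 5,6,7: normalisation and zero-m 3j drop out of the ratio.
A: Δ: 4! 6! 8! / 19! → 1/174594420; sum: t=1:−1/11612160 t=2:+1/725760 t=3:−1/414720 t=4:+1/2073600 = -37/58060800; 3j²(5 6 7; 0 3 -3) = Δ·Π!·Σ² = 4107/646646  (sign -1)
B: Δ: 4! 6! 8! / 19! → 1/174594420; sum: t=3:−1/11612160 t=4:+1/14515200 = -1/58060800; 3j²(5 6 7; 0 5 -5) = Δ·Π!·Σ² = 55/58786  (sign -1)
I_A²/I_B² = (4107/646646)/(55/58786) = 4107/605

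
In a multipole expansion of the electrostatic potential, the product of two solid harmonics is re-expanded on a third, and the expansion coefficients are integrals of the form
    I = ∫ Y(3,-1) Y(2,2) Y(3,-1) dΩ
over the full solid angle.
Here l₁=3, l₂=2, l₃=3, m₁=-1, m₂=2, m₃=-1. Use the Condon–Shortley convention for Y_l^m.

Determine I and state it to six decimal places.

0.206013

Rules hold: Σm=0, L=8 even, 1≤3≤5.
N = 7·5·7 = 245
Δ = 2!·4!·2!/9! = 1/3780
Racah Σ t=0..2: t=0:+1/24 t=1:−1/4 t=2:+1/24 = -1/6
⇒ 3j(3 2 3; 0 0 0)² = 4/105, sgn +1
Racah Σ t=2..2: t=2:+1/16 = 1/16
⇒ 3j(3 2 3; -1 2 -1)² = 2/35, sgn +1
4πI² = N·(3j₀)²·(3jₘ)² = 8/15
I = +1·√(0.533333/4π) = 0.20601291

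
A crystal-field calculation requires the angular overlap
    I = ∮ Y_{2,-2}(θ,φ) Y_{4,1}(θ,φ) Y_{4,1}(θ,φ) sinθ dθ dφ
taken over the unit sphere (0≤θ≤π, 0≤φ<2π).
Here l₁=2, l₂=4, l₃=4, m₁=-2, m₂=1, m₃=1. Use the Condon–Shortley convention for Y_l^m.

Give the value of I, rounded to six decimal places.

Rules hold: Σm=0, L=10 even, 2≤4≤6.
N = 5·9·9 = 405
Δ = 2!·2!·6!/11! = 1/13860
Racah Σ t=0..2: t=0:+1/192 t=1:−1/36 t=2:+1/192 = -5/288
⇒ 3j(2 4 4; 0 0 0)² = 20/693, sgn -1
Racah Σ t=2..2: t=2:+1/144 = 1/144
⇒ 3j(2 4 4; -2 1 1)² = 10/231, sgn -1
4πI² = N·(3j₀)²·(3jₘ)² = 3000/5929
I = +1·√(0.505988/4π) = 0.20066192

0.200662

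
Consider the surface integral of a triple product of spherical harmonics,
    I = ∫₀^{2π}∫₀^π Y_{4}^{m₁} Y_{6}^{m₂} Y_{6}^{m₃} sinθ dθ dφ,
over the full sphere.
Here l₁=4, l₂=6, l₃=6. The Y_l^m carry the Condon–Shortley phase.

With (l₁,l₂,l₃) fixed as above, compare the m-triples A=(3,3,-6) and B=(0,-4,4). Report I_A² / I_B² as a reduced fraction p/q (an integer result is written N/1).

Shared (l₁,l₂,l₃)=(4,6,6): N and (l;000)² cancel in I_A²/I_B².
A: Δ = 4!·4!·8!/17! = 1/15315300; Racah Σ t=1..1: t=1:−1/5806080 = -1/5806080; ⇒ 3j(4 6 6; 3 3 -6)² = 9/884, sgn -1
B: Δ = 4!·4!·8!/17! = 1/15315300; Racah Σ t=0..2: t=0:+1/829440 t=1:−1/181440 t=2:+1/645120 = -1/362880; ⇒ 3j(4 6 6; 0 -4 4)² = 256/17017, sgn -1
I_A²/I_B² = (9/884)/(256/17017) = 693/1024

693/1024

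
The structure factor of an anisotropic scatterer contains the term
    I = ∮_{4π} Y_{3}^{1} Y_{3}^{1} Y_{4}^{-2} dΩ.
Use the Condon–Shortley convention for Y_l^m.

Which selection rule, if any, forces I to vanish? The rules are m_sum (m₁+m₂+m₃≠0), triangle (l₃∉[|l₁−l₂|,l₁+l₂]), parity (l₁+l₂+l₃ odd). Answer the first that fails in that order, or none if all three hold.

Σmᵢ = 0  ✓
l₃∈[|l₁−l₂|,l₁+l₂]=[0,6], have l₃=4  ✓
Σlᵢ = 10 ⇒ even  ✓

none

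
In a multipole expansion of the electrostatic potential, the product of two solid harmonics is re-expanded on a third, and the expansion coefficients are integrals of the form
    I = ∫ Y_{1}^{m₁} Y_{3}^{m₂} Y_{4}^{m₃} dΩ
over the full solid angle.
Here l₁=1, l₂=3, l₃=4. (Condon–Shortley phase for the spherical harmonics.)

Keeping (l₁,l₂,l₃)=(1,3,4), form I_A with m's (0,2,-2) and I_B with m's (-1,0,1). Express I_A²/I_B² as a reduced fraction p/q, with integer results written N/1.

Shared (l₁,l₂,l₃)=(1,3,4): N and (l;000)² cancel in I_A²/I_B².
A: Δ = 0!·2!·6!/9! = 1/252; Racah Σ t=0..0: t=0:+1/120 = 1/120; ⇒ 3j(1 3 4; 0 2 -2)² = 1/21, sgn +1
B: Δ = 0!·2!·6!/9! = 1/252; Racah Σ t=0..0: t=0:+1/72 = 1/72; ⇒ 3j(1 3 4; -1 0 1)² = 5/126, sgn -1
I_A²/I_B² = (1/21)/(5/126) = 6/5

6/5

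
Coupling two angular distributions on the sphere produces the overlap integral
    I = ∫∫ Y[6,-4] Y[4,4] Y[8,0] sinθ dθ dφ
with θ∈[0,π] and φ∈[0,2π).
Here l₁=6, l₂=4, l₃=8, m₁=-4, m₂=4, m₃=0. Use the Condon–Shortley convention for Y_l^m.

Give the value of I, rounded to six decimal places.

-0.051161

m-sum 0 ✓  L=18 even ✓  2≤8≤10 ✓
Π(2lᵢ+1) = 13×9×17 = 1989
triangle coeff Δ(6,4,8) = 1/23279256
Σ_t [0,2]: t=0:+1/1658880 t=1:−1/518400 t=2:+1/1658880 = -1/1382400
(3j)²=504/46189 [(6 4 8; 0 0 0)], sign=-1
Σ_t [2,2]: t=2:+1/116121600 = 1/116121600
(3j)²=70/46189 [(6 4 8; -4 4 0)], sign=+1
⇒ 4πI² = 317520/9653501
I = (-1)√(317520/9653501/(4π)) = -0.05116090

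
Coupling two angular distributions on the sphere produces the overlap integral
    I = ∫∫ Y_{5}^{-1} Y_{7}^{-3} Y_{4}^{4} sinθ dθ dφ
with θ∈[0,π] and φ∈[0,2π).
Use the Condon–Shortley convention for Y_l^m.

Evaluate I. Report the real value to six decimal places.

m-sum 0 ✓  L=16 even ✓  2≤4≤12 ✓
Π(2lᵢ+1) = 11×15×9 = 1485
triangle coeff Δ(5,7,4) = 1/6126120
Σ_t [3,5]: t=3:−1/69120 t=4:+1/20736 t=5:−1/69120 = 1/51840
(3j)²=280/21879 [(5 7 4; 0 0 0)], sign=+1
Σ_t [4,4]: t=4:+1/829440 = 1/829440
(3j)²=35/2431 [(5 7 4; -1 -3 4)], sign=+1
⇒ 4πI² = 147000/537251
I = (+1)√(147000/537251/(4π)) = 0.14755880

0.147559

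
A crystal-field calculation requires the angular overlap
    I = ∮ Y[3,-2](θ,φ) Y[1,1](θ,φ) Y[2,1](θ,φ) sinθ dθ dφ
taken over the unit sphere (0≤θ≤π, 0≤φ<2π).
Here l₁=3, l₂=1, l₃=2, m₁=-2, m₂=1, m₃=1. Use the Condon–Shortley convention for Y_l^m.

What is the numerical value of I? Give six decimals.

Rules hold: Σm=0, L=6 even, 2≤2≤4.
N = 7·3·5 = 105
Δ = 2!·4!·0!/7! = 1/105
Racah Σ t=1..1: t=1:−1/4 = -1/4
⇒ 3j(3 1 2; 0 0 0)² = 3/35, sgn -1
Racah Σ t=2..2: t=2:+1/12 = 1/12
⇒ 3j(3 1 2; -2 1 1)² = 2/21, sgn -1
4πI² = N·(3j₀)²·(3jₘ)² = 6/7
I = +1·√(0.857143/4π) = 0.26116903

0.261169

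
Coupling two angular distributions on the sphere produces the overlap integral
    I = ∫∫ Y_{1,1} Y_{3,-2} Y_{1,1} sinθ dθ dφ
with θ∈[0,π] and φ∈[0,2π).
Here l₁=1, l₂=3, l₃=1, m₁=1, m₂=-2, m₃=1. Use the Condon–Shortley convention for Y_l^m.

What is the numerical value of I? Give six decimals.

l₃=1 ∉ [2,4] — triangle fails ⇒ I = 0

0.000000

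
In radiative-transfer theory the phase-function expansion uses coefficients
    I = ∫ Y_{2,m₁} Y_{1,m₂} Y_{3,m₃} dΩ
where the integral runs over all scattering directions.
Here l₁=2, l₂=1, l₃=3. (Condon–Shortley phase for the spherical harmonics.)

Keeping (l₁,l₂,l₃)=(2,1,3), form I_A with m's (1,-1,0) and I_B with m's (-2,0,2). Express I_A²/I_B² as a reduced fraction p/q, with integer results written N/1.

3/5

l's match ⇒ only the (l;m) 3-j factors differ between A and B.
A: triangle coeff Δ(2,1,3) = 1/105; Σ_t [0,0]: t=0:+1/12 = 1/12; (3j)²=1/35 [(2 1 3; 1 -1 0)], sign=-1
B: triangle coeff Δ(2,1,3) = 1/105; Σ_t [0,0]: t=0:+1/24 = 1/24; (3j)²=1/21 [(2 1 3; -2 0 2)], sign=-1
I_A²/I_B² = (1/35)/(1/21) = 3/5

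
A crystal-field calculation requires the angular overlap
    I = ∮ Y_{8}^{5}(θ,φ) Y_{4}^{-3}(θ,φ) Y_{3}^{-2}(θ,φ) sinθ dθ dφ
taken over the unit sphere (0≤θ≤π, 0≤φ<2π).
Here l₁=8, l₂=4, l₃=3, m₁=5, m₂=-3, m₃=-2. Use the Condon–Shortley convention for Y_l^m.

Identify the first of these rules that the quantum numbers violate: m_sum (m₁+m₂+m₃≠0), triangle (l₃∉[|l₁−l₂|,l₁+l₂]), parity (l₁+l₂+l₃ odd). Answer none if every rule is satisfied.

m₁+m₂+m₃ = 5 − 3 − 2 = 0  ✓
triangle: |8−4|=4 ≤ l₃=3 ≤ 8+4=12  ✗
parity: l₁+l₂+l₃ = 15 is odd

triangle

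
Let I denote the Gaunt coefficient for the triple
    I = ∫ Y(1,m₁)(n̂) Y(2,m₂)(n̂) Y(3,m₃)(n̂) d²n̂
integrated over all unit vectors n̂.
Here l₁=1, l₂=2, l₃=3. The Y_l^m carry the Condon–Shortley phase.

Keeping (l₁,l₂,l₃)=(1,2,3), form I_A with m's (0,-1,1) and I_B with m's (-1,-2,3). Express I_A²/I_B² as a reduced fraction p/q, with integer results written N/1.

8/15

l's match ⇒ only the (l;m) 3-j factors differ between A and B.
A: triangle coeff Δ(1,2,3) = 1/105; Σ_t [0,0]: t=0:+1/6 = 1/6; (3j)²=8/105 [(1 2 3; 0 -1 1)], sign=+1
B: triangle coeff Δ(1,2,3) = 1/105; Σ_t [0,0]: t=0:+1/48 = 1/48; (3j)²=1/7 [(1 2 3; -1 -2 3)], sign=+1
I_A²/I_B² = (8/105)/(1/7) = 8/15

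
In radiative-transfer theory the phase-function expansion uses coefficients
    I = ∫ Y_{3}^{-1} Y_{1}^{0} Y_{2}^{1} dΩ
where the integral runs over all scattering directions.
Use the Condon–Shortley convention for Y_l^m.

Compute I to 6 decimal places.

Checks pass: Σm=0; 6 even; l₃=2∈[2,4].
(2·3+1)(2·1+1)(2·2+1) = 105
Δ: 2! 4! 0! / 7! → 1/105
sum: t=1:−1/4 = -1/4
3j²(3 1 2; 0 0 0) = Δ·Π!·Σ² = 3/35  (sign -1)
sum: t=1:−1/6 = -1/6
3j²(3 1 2; -1 0 1) = Δ·Π!·Σ² = 8/105  (sign +1)
combine: 4πI² = 105·3/35·8/105 = 24/35
take √, sign -1: I = -0.23359668

-0.233597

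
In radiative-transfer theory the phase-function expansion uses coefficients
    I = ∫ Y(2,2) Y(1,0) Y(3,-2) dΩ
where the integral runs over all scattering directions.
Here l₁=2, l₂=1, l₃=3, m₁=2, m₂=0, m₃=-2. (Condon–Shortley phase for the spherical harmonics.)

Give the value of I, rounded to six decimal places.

m-sum 0 ✓  L=6 even ✓  1≤3≤3 ✓
Π(2lᵢ+1) = 5×3×7 = 105
triangle coeff Δ(2,1,3) = 1/105
Σ_t [0,0]: t=0:+1/4 = 1/4
(3j)²=3/35 [(2 1 3; 0 0 0)], sign=-1
Σ_t [0,0]: t=0:+1/24 = 1/24
(3j)²=1/21 [(2 1 3; 2 0 -2)], sign=-1
⇒ 4πI² = 3/7
I = (+1)√(3/7/(4π)) = 0.18467439

0.184674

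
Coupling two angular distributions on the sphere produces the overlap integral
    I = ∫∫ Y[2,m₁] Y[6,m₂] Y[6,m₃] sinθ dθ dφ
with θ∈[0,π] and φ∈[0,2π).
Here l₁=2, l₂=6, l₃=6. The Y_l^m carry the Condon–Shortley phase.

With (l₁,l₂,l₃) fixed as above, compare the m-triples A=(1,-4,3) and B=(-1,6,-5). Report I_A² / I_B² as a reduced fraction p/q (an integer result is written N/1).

245/242

Same 2,6,6: normalisation and zero-m 3j drop out of the ratio.
A: Δ: 2! 2! 10! / 15! → 1/90090; sum: t=0:+1/161280 t=1:−1/725760 = 1/207360; 3j²(2 6 6; 1 -4 3) = Δ·Π!·Σ² = 7/286  (sign -1)
B: Δ: 2! 2! 10! / 15! → 1/90090; sum: t=2:+1/7257600 = 1/7257600; 3j²(2 6 6; -1 6 -5) = Δ·Π!·Σ² = 11/455  (sign -1)
I_A²/I_B² = (7/286)/(11/455) = 245/242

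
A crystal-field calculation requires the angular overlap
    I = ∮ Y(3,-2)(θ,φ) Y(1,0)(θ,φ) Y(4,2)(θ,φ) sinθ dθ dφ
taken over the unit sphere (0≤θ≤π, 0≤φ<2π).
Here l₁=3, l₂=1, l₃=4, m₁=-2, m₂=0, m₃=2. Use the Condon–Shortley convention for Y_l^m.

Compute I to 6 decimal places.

Checks pass: Σm=0; 8 even; l₃=4∈[2,4].
(2·3+1)(2·1+1)(2·4+1) = 189
Δ: 0! 6! 2! / 9! → 1/252
sum: t=0:+1/36 = 1/36
3j²(3 1 4; 0 0 0) = Δ·Π!·Σ² = 4/63  (sign +1)
sum: t=0:+1/120 = 1/120
3j²(3 1 4; -2 0 2) = Δ·Π!·Σ² = 1/21  (sign +1)
combine: 4πI² = 189·4/63·1/21 = 4/7
take √, sign +1: I = 0.21324362

0.213244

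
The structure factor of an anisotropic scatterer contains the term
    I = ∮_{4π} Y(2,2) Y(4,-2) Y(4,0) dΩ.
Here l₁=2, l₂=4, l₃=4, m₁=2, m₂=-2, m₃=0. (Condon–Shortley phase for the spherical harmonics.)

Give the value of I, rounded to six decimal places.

-0.190365

Rules hold: Σm=0, L=10 even, 2≤4≤6.
N = 5·9·9 = 405
Δ = 2!·2!·6!/11! = 1/13860
Racah Σ t=0..2: t=0:+1/192 t=1:−1/36 t=2:+1/192 = -5/288
⇒ 3j(2 4 4; 0 0 0)² = 20/693, sgn -1
Racah Σ t=0..0: t=0:+1/192 = 1/192
⇒ 3j(2 4 4; 2 -2 0)² = 3/77, sgn +1
4πI² = N·(3j₀)²·(3jₘ)² = 2700/5929
I = -1·√(0.455389/4π) = -0.19036462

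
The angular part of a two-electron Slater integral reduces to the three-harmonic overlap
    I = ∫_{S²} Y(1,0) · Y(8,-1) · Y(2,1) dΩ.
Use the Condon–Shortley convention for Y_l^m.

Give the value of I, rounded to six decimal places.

|1−8|≤2≤1+8 violated ⇒ I = 0

0.000000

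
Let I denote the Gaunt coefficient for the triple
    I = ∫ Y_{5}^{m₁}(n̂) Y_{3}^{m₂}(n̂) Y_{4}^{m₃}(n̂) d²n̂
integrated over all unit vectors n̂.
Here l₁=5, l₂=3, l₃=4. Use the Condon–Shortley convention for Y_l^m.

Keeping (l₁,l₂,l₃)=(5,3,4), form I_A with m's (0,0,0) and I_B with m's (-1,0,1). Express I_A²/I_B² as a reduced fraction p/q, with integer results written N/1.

600/361

Shared (l₁,l₂,l₃)=(5,3,4): N and (l;000)² cancel in I_A²/I_B².
A: Δ = 4!·6!·2!/13! = 1/180180; Racah Σ t=1..3: t=1:−1/576 t=2:+1/144 t=3:−1/576 = 1/288; ⇒ 3j(5 3 4; 0 0 0)² = 20/1001, sgn +1
B: Δ = 4!·6!·2!/13! = 1/180180; Racah Σ t=1..3: t=1:−1/1440 t=2:+1/192 t=3:−1/432 = 19/8640; ⇒ 3j(5 3 4; -1 0 1)² = 361/30030, sgn -1
I_A²/I_B² = (20/1001)/(361/30030) = 600/361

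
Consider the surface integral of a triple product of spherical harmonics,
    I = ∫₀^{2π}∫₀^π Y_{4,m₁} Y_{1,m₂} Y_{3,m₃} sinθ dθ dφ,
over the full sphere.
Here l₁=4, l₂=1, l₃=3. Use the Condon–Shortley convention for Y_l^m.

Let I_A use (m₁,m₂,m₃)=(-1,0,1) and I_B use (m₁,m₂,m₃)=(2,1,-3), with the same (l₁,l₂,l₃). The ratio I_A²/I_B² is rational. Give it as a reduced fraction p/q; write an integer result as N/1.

15/1

Shared (l₁,l₂,l₃)=(4,1,3): N and (l;000)² cancel in I_A²/I_B².
A: Δ = 2!·6!·0!/9! = 1/252; Racah Σ t=1..1: t=1:−1/48 = -1/48; ⇒ 3j(4 1 3; -1 0 1)² = 5/84, sgn -1
B: Δ = 2!·6!·0!/9! = 1/252; Racah Σ t=2..2: t=2:+1/1440 = 1/1440; ⇒ 3j(4 1 3; 2 1 -3)² = 1/252, sgn +1
I_A²/I_B² = (5/84)/(1/252) = 15/1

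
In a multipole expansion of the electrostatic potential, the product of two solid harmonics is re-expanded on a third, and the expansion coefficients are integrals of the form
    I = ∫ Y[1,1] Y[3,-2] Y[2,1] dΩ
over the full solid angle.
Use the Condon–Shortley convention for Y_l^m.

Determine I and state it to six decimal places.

Rules hold: Σm=0, L=6 even, 2≤2≤4.
N = 3·7·5 = 105
Δ = 2!·0!·4!/7! = 1/105
Racah Σ t=1..1: t=1:−1/4 = -1/4
⇒ 3j(1 3 2; 0 0 0)² = 3/35, sgn -1
Racah Σ t=0..0: t=0:+1/12 = 1/12
⇒ 3j(1 3 2; 1 -2 1)² = 2/21, sgn -1
4πI² = N·(3j₀)²·(3jₘ)² = 6/7
I = +1·√(0.857143/4π) = 0.26116903

0.261169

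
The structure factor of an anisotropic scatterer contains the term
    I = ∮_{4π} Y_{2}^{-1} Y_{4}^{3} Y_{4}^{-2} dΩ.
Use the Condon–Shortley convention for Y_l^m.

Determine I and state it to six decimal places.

-0.187702

Checks pass: Σm=0; 10 even; l₃=4∈[2,6].
(2·2+1)(2·4+1)(2·4+1) = 405
Δ: 2! 2! 6! / 11! → 1/13860
sum: t=0:+1/192 t=1:−1/36 t=2:+1/192 = -5/288
3j²(2 4 4; 0 0 0) = Δ·Π!·Σ² = 20/693  (sign -1)
sum: t=1:−1/1440 t=2:+1/240 = 1/288
3j²(2 4 4; -1 3 -2) = Δ·Π!·Σ² = 5/132  (sign +1)
combine: 4πI² = 405·20/693·5/132 = 375/847
take √, sign -1: I = -0.18770204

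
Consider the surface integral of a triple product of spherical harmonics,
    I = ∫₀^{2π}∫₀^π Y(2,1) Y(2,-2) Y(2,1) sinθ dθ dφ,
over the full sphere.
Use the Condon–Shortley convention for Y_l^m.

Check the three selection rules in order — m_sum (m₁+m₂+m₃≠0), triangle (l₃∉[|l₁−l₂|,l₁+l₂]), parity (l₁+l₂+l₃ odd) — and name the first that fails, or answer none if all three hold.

Σmᵢ = 0  ✓
l₃∈[|l₁−l₂|,l₁+l₂]=[0,4], have l₃=2  ✓
Σlᵢ = 6 ⇒ even  ✓

none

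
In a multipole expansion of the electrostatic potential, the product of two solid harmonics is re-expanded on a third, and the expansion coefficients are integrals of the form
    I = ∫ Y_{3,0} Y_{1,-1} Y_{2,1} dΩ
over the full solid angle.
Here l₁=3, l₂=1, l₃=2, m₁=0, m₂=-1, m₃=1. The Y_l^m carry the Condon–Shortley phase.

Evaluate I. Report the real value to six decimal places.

Checks pass: Σm=0; 6 even; l₃=2∈[2,4].
(2·3+1)(2·1+1)(2·2+1) = 105
Δ: 2! 4! 0! / 7! → 1/105
sum: t=1:−1/4 = -1/4
3j²(3 1 2; 0 0 0) = Δ·Π!·Σ² = 3/35  (sign -1)
sum: t=0:+1/12 = 1/12
3j²(3 1 2; 0 -1 1) = Δ·Π!·Σ² = 1/35  (sign -1)
combine: 4πI² = 105·3/35·1/35 = 9/35
take √, sign +1: I = 0.14304817

0.143048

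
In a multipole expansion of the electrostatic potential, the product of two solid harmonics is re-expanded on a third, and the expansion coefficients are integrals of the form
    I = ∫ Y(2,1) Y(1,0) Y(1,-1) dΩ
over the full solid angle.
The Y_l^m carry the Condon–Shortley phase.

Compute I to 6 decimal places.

m-sum 0 ✓  L=4 even ✓  1≤1≤3 ✓
Π(2lᵢ+1) = 5×3×3 = 45
triangle coeff Δ(2,1,1) = 1/30
Σ_t [1,1]: t=1:−1/1 = -1/1
(3j)²=2/15 [(2 1 1; 0 0 0)], sign=+1
Σ_t [1,1]: t=1:−1/2 = -1/2
(3j)²=1/10 [(2 1 1; 1 0 -1)], sign=-1
⇒ 4πI² = 3/5
I = (-1)√(3/5/(4π)) = -0.21850969

-0.218510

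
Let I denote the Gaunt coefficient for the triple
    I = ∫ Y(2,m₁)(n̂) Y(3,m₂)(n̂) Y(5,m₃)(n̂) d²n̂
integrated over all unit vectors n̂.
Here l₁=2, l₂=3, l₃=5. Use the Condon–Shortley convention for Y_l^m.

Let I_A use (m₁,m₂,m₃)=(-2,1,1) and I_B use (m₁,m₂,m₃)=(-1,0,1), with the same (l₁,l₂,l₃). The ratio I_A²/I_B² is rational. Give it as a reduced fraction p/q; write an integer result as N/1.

3/16

Shared (l₁,l₂,l₃)=(2,3,5): N and (l;000)² cancel in I_A²/I_B².
A: Δ = 0!·4!·6!/11! = 1/2310; Racah Σ t=0..0: t=0:+1/1152 = 1/1152; ⇒ 3j(2 3 5; -2 1 1)² = 1/154, sgn +1
B: Δ = 0!·4!·6!/11! = 1/2310; Racah Σ t=0..0: t=0:+1/216 = 1/216; ⇒ 3j(2 3 5; -1 0 1)² = 8/231, sgn +1
I_A²/I_B² = (1/154)/(8/231) = 3/16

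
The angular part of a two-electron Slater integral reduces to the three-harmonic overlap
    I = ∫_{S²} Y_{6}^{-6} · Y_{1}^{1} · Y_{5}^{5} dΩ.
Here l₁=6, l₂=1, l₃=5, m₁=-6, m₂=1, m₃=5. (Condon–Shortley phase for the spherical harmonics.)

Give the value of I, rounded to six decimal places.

0.331940

Rules hold: Σm=0, L=12 even, 5≤5≤7.
N = 13·3·11 = 429
Δ = 2!·10!·0!/13! = 1/858
Racah Σ t=1..1: t=1:−1/14400 = -1/14400
⇒ 3j(6 1 5; 0 0 0)² = 6/143, sgn +1
Racah Σ t=2..2: t=2:+1/7257600 = 1/7257600
⇒ 3j(6 1 5; -6 1 5)² = 1/13, sgn +1
4πI² = N·(3j₀)²·(3jₘ)² = 18/13
I = +1·√(1.38462/4π) = 0.33194004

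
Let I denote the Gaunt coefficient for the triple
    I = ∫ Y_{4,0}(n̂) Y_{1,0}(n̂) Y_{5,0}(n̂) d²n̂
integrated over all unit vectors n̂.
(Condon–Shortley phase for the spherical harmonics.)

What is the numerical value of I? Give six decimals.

0.245532

m-sum 0 ✓  L=10 even ✓  3≤5≤5 ✓
Π(2lᵢ+1) = 9×3×11 = 297
triangle coeff Δ(4,1,5) = 1/495
Σ_t [0,0]: t=0:+1/576 = 1/576
(3j)²=5/99 [(4 1 5; 0 0 0)], sign=-1
(m-triple is (0,0,0) — same symbol as above.)
⇒ 4πI² = 25/33
I = (+1)√(25/33/(4π)) = 0.24553200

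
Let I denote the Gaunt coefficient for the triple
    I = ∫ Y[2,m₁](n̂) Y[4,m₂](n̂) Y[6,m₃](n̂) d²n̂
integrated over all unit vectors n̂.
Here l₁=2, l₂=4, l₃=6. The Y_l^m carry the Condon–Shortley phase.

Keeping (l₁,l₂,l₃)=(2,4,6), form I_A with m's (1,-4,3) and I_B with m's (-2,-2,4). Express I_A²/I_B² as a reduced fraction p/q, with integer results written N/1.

Same 2,4,6: normalisation and zero-m 3j drop out of the ratio.
A: Δ: 0! 4! 8! / 13! → 1/6435; sum: t=0:+1/241920 = 1/241920; 3j²(2 4 6; 1 -4 3) = Δ·Π!·Σ² = 1/715  (sign -1)
B: Δ: 0! 4! 8! / 13! → 1/6435; sum: t=0:+1/34560 = 1/34560; 3j²(2 4 6; -2 -2 4) = Δ·Π!·Σ² = 14/429  (sign +1)
I_A²/I_B² = (1/715)/(14/429) = 3/70

3/70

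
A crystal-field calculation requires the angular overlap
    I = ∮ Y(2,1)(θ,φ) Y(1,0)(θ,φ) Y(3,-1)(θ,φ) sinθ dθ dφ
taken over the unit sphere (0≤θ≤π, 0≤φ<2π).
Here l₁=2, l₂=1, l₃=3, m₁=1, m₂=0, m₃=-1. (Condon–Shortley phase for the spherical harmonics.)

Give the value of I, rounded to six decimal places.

-0.233597

Checks pass: Σm=0; 6 even; l₃=3∈[1,3].
(2·2+1)(2·1+1)(2·3+1) = 105
Δ: 0! 4! 2! / 7! → 1/105
sum: t=0:+1/4 = 1/4
3j²(2 1 3; 0 0 0) = Δ·Π!·Σ² = 3/35  (sign -1)
sum: t=0:+1/6 = 1/6
3j²(2 1 3; 1 0 -1) = Δ·Π!·Σ² = 8/105  (sign +1)
combine: 4πI² = 105·3/35·8/105 = 24/35
take √, sign -1: I = -0.23359668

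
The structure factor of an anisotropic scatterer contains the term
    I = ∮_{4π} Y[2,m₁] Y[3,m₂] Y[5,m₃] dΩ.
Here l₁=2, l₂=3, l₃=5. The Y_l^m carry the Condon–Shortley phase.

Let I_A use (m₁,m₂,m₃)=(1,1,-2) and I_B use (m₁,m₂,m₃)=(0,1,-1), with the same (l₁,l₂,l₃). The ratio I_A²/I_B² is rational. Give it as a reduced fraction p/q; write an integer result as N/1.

7/6

Same 2,3,5: normalisation and zero-m 3j drop out of the ratio.
A: Δ: 0! 4! 6! / 11! → 1/2310; sum: t=0:+1/288 = 1/288; 3j²(2 3 5; 1 1 -2) = Δ·Π!·Σ² = 1/22  (sign -1)
B: Δ: 0! 4! 6! / 11! → 1/2310; sum: t=0:+1/192 = 1/192; 3j²(2 3 5; 0 1 -1) = Δ·Π!·Σ² = 3/77  (sign +1)
I_A²/I_B² = (1/22)/(3/77) = 7/6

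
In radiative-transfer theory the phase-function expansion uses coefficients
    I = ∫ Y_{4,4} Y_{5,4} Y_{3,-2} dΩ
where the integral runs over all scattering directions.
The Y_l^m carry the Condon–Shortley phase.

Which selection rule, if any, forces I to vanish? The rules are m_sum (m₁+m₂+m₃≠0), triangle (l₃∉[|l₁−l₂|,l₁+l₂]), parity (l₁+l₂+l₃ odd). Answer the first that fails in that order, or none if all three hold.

Σmᵢ = 6  ✗
l₃∈[|l₁−l₂|,l₁+l₂]=[1,9], have l₃=3
Σlᵢ = 12 ⇒ even

m_sum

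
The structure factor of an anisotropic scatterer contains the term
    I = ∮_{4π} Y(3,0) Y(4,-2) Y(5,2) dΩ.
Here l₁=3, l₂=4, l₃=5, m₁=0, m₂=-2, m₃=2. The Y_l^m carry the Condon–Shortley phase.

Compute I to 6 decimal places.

0.022664

Rules hold: Σm=0, L=12 even, 1≤5≤7.
N = 7·9·11 = 693
Δ = 2!·4!·6!/13! = 1/180180
Racah Σ t=0..2: t=0:+1/576 t=1:−1/144 t=2:+1/576 = -1/288
⇒ 3j(3 4 5; 0 0 0)² = 20/1001, sgn +1
Racah Σ t=0..2: t=0:+1/576 t=1:−1/480 t=2:+1/8640 = -1/4320
⇒ 3j(3 4 5; 0 -2 2)² = 1/2145, sgn +1
4πI² = N·(3j₀)²·(3jₘ)² = 12/1859
I = +1·√(0.00645508/4π) = 0.02266449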